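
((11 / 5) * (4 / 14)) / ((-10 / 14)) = -22 / 25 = -0.88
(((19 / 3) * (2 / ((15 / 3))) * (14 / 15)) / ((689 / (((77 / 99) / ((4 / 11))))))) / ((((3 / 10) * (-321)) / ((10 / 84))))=-1463 / 161232201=-0.00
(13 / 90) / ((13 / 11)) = 11 / 90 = 0.12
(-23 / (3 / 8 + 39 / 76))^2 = 12222016 / 18225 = 670.62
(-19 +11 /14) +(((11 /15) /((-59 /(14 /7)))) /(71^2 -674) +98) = 392452337 /4918830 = 79.79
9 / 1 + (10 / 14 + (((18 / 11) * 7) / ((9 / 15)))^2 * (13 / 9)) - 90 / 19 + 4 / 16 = 34224901 / 64372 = 531.67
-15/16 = -0.94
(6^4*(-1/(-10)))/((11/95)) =12312/11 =1119.27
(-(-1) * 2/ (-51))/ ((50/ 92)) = -92/ 1275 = -0.07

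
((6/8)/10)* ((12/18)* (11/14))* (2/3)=11/420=0.03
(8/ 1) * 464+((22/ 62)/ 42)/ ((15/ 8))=36247724/ 9765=3712.00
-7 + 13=6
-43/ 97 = -0.44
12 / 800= 3 / 200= 0.02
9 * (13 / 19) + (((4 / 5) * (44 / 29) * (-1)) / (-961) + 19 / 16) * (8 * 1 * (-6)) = -134767782 / 2647555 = -50.90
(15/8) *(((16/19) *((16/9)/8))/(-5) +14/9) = 649/228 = 2.85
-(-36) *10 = 360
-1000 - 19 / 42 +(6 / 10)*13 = -208457 / 210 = -992.65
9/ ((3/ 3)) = 9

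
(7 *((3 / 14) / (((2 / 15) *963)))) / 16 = 5 / 6848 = 0.00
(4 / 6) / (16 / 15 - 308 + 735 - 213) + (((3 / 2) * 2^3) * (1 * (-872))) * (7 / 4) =-18312.00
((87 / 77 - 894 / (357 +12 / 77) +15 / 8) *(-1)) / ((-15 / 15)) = 2833381 / 5646872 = 0.50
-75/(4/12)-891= -1116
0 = 0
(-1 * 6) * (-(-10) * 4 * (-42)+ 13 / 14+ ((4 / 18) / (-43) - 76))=9509005 / 903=10530.46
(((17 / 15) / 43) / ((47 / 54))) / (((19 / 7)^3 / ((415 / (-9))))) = -967946 / 13862039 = -0.07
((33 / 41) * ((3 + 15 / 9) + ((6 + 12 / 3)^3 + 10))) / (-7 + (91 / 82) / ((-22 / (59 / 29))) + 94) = 42725584 / 4546123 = 9.40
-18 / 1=-18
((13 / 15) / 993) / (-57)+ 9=7641122 / 849015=9.00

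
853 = 853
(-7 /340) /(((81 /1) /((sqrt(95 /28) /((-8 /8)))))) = sqrt(665) /55080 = 0.00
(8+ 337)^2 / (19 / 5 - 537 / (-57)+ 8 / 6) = 33922125 / 4148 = 8177.95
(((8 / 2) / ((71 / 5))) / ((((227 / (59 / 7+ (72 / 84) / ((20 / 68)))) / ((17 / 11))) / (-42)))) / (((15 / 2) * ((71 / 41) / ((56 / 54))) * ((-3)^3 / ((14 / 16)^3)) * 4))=664378309 / 1468191653280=0.00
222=222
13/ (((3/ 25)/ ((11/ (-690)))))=-715/ 414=-1.73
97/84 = 1.15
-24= -24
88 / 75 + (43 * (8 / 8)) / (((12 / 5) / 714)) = 1919051 / 150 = 12793.67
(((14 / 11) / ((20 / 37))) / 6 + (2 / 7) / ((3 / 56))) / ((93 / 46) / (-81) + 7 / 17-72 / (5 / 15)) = -13298301 / 500770270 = -0.03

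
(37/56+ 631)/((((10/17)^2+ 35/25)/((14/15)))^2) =6893572777/38193174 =180.49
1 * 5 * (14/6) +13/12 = 51/4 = 12.75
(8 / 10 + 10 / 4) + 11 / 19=737 / 190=3.88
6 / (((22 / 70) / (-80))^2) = 47040000 / 121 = 388760.33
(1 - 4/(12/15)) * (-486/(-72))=-27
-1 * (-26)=26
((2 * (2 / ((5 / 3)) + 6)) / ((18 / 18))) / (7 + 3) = 36 / 25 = 1.44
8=8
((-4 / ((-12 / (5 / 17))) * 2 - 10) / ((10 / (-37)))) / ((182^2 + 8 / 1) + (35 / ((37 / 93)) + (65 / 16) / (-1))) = 1095200 / 1002854769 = 0.00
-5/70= -1/14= -0.07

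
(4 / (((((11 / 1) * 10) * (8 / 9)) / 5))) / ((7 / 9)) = 81 / 308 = 0.26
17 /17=1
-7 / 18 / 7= -1 / 18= -0.06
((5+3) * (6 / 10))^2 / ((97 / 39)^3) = 34167744 / 22816825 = 1.50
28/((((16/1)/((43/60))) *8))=301/1920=0.16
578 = 578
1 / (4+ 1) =1 / 5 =0.20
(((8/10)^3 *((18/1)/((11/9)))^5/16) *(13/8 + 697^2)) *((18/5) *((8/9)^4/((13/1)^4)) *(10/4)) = 2118788.68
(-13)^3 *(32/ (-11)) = 70304/ 11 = 6391.27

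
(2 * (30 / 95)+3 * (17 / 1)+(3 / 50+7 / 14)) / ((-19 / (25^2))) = -619775 / 361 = -1716.83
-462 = -462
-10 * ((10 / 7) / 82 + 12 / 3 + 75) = -226780 / 287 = -790.17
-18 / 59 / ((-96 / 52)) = 39 / 236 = 0.17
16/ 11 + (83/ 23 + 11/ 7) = 11750/ 1771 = 6.63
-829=-829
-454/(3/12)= -1816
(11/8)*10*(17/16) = 935/64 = 14.61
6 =6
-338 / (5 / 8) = -2704 / 5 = -540.80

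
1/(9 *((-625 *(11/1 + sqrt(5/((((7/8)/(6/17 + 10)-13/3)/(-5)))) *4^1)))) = -17947/246470625 + 32 *sqrt(1184502)/542235375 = -0.00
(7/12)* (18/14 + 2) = 23/12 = 1.92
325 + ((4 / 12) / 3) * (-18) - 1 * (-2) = 325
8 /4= 2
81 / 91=0.89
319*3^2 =2871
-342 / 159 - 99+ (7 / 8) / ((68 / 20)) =-100.89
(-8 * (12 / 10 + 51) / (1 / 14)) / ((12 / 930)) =-453096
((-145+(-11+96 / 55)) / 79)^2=71978256 / 18879025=3.81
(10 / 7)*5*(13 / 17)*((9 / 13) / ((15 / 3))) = 90 / 119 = 0.76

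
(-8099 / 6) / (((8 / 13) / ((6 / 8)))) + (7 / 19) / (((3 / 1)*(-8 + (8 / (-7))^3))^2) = -1491178263715 / 906431328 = -1645.11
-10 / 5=-2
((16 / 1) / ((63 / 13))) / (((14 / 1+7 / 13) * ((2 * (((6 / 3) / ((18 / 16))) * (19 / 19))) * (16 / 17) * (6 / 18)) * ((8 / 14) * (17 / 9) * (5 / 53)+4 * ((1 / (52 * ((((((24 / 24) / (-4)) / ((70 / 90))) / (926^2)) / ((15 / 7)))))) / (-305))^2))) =95754208381 / 244413928242051456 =0.00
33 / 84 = 11 / 28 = 0.39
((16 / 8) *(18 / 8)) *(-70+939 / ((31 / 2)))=-1314 / 31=-42.39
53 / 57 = 0.93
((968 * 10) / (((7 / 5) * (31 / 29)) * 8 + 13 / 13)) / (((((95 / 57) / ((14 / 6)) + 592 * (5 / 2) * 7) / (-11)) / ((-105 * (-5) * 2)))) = -137552800 / 165357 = -831.85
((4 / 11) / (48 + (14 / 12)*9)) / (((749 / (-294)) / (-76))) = 8512 / 45903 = 0.19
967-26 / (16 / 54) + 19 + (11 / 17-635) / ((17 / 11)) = 563881 / 1156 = 487.79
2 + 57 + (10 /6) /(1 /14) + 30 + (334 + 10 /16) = 10727 /24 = 446.96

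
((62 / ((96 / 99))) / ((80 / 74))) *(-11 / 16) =-40.66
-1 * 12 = -12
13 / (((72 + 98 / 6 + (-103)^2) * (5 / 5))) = 0.00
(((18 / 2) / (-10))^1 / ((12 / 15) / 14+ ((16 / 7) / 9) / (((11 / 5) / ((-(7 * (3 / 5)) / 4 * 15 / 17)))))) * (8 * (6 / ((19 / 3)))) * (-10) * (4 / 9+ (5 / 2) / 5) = -4005540 / 3097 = -1293.36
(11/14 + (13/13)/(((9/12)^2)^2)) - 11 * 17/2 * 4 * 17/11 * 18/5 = -11775761/5670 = -2076.85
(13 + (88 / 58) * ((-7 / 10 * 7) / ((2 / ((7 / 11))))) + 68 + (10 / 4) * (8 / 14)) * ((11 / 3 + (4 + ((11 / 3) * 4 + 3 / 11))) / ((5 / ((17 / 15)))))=343530016 / 837375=410.25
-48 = -48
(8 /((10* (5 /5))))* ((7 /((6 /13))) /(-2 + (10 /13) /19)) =-22477 /3630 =-6.19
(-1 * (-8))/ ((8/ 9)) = 9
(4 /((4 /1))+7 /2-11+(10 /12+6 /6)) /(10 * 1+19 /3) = -2 /7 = -0.29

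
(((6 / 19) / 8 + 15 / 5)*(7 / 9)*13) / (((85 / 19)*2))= 7007 / 2040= 3.43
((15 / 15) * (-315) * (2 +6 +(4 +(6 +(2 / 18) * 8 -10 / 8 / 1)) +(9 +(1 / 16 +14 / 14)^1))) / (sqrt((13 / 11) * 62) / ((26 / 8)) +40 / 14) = -698773075 / 34368 +6841135 * sqrt(8866) / 34368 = -1589.14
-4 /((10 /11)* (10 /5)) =-2.20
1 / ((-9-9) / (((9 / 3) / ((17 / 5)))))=-5 / 102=-0.05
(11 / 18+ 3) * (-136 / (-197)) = 4420 / 1773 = 2.49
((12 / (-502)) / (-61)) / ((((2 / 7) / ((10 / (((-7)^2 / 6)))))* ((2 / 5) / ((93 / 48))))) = 6975 / 857416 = 0.01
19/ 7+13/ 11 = 300/ 77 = 3.90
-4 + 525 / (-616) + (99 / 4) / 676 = -143237 / 29744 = -4.82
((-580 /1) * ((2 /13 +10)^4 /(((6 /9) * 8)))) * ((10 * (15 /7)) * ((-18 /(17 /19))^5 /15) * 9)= 13902664106368969184563200 /283867750439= 48975849087712.75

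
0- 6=-6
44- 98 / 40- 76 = -689 / 20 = -34.45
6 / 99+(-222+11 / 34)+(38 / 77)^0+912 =775733 / 1122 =691.38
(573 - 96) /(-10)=-477 /10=-47.70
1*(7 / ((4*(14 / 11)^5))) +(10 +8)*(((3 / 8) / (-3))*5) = -3296389 / 307328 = -10.73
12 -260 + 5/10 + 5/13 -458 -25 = -18983/26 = -730.12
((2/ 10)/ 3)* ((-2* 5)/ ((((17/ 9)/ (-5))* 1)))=30/ 17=1.76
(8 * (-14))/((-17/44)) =4928/17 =289.88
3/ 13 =0.23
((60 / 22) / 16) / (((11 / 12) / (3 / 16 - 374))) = -269145 / 3872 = -69.51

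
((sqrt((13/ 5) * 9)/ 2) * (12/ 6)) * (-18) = -54 * sqrt(65)/ 5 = -87.07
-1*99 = -99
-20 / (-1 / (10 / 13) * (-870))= -20 / 1131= -0.02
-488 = -488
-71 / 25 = -2.84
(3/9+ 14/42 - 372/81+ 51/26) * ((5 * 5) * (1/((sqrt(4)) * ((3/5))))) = -172375/4212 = -40.92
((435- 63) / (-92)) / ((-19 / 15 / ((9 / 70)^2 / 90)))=2511 / 4282600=0.00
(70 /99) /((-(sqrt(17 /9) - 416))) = 70 * sqrt(17) /51397071 + 29120 /17132357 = 0.00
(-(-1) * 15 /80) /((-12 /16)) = -1 /4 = -0.25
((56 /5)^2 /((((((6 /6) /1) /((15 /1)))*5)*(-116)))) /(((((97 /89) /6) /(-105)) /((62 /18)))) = 6459.18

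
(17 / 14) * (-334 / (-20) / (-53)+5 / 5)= 6171 / 7420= 0.83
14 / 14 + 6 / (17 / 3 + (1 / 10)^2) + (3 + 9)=23939 / 1703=14.06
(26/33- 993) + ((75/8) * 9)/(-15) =-997.84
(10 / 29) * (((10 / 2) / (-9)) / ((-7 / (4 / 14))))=0.01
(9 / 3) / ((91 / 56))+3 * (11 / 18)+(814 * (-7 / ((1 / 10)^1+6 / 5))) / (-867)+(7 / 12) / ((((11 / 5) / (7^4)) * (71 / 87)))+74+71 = 32880696131 / 35210604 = 933.83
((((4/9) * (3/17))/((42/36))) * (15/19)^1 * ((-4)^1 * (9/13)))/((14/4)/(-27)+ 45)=-233280/71219239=-0.00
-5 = -5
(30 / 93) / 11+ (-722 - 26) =-255058 / 341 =-747.97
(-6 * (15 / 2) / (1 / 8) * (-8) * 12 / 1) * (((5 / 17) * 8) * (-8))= -11059200 / 17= -650541.18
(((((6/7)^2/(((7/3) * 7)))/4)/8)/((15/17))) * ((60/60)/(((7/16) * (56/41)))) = 6273/2352980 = 0.00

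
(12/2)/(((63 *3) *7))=2/441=0.00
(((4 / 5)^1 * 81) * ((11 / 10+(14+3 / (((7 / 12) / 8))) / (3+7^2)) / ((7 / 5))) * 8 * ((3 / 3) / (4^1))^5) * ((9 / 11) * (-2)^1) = -716607 / 560560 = -1.28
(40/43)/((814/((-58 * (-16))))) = 1.06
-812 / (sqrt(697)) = -812 *sqrt(697) / 697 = -30.76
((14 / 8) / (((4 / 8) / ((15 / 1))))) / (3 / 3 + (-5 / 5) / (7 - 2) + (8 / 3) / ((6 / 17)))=4725 / 752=6.28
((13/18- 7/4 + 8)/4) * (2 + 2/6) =1757/432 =4.07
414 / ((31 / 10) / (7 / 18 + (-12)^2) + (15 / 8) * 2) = 7173240 / 65347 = 109.77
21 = 21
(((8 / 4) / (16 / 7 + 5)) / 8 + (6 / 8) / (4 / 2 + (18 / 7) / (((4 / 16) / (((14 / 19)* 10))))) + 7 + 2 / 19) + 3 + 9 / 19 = 60855719 / 5728728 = 10.62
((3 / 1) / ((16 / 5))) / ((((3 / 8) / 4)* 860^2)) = 1 / 73960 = 0.00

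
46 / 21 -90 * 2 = -3734 / 21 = -177.81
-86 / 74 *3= -129 / 37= -3.49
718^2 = 515524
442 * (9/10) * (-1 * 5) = -1989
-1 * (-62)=62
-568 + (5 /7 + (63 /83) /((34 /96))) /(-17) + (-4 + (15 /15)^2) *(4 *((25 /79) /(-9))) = -22593135895 /39794433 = -567.75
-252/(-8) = 63/2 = 31.50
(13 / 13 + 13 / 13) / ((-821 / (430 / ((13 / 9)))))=-7740 / 10673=-0.73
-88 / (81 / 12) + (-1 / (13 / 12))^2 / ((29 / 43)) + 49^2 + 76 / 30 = 2391.76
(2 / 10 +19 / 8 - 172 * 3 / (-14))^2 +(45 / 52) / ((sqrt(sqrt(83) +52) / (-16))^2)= 320412715901 / 205486400 - 2880 * sqrt(83) / 34073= 1558.52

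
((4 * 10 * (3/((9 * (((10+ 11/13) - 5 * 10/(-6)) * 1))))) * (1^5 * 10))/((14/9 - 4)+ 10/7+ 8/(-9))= -1365/374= -3.65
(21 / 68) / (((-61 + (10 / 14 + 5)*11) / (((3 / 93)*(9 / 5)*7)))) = 9261 / 137020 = 0.07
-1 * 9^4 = -6561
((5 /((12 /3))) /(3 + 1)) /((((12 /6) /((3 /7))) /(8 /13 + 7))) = 1485 /2912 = 0.51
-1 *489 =-489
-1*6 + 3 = -3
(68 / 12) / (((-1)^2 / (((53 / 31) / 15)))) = 901 / 1395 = 0.65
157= 157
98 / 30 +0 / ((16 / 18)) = 49 / 15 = 3.27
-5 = -5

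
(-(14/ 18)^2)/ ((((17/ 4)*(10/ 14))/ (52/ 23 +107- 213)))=3273592/ 158355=20.67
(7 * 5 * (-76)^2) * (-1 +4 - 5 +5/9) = -2628080/9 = -292008.89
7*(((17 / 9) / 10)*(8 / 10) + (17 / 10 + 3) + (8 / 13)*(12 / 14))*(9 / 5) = 67.77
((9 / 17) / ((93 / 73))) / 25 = 219 / 13175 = 0.02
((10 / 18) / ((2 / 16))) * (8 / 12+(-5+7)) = 320 / 27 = 11.85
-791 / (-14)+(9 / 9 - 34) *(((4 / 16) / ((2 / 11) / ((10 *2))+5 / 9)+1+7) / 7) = 65341 / 3913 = 16.70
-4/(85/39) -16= -1516/85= -17.84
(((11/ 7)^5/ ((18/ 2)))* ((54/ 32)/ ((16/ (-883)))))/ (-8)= 12.39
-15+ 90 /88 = -615 /44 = -13.98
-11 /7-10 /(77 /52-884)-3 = -1464872 /321237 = -4.56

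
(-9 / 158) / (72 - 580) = 0.00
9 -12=-3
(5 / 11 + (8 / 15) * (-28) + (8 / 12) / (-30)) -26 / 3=-11468 / 495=-23.17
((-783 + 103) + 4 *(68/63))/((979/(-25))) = 1064200/61677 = 17.25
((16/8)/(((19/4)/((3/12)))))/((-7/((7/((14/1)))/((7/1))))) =-1/931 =-0.00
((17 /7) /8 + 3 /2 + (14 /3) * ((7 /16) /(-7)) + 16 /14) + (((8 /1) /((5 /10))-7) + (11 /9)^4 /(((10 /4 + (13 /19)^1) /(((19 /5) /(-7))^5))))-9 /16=60975427564393 /5513536350000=11.06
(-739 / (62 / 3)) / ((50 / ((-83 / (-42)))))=-61337 / 43400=-1.41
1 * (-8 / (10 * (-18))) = 2 / 45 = 0.04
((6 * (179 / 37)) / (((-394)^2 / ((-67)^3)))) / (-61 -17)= 53836577 / 74668516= 0.72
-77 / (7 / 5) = -55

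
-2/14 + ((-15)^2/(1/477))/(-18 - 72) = -16697/14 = -1192.64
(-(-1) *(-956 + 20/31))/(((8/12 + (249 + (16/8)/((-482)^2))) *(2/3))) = -15481142064/2697165571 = -5.74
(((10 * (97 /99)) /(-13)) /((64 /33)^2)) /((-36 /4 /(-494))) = -11.00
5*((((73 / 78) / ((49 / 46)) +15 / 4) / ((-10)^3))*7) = -35381 / 218400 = -0.16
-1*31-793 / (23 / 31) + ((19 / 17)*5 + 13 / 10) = -4273387 / 3910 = -1092.94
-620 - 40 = -660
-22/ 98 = -11/ 49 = -0.22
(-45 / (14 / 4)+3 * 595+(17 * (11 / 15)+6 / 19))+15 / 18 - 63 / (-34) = 20208949 / 11305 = 1787.61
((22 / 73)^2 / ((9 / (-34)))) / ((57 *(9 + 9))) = -8228 / 24603993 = -0.00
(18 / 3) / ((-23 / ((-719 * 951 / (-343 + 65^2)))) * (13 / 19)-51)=-0.12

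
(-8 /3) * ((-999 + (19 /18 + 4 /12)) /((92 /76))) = 1364732 /621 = 2197.64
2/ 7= 0.29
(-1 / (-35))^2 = 1 / 1225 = 0.00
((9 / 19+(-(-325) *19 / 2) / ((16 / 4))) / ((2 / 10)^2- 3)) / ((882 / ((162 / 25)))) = -150939 / 78736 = -1.92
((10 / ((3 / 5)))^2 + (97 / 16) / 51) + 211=1196819 / 2448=488.90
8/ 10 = 4/ 5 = 0.80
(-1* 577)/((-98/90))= 25965/49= 529.90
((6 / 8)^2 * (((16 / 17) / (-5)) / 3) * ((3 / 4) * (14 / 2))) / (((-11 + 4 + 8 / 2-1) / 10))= 63 / 136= 0.46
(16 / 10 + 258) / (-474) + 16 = 18311 / 1185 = 15.45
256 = 256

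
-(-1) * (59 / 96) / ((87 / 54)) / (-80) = -177 / 37120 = -0.00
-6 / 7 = -0.86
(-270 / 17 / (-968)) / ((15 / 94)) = 0.10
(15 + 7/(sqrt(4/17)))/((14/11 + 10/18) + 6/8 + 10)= 1386*sqrt(17)/4981 + 5940/4981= 2.34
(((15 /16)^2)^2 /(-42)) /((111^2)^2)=-625 /5158650642432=-0.00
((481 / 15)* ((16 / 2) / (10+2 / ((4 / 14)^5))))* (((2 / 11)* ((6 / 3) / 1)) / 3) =246272 / 8398665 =0.03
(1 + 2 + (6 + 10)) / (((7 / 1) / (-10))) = -190 / 7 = -27.14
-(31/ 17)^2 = -961/ 289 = -3.33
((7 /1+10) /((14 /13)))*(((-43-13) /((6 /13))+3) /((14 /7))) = -78455 /84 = -933.99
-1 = -1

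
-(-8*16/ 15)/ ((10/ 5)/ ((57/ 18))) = 13.51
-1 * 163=-163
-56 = -56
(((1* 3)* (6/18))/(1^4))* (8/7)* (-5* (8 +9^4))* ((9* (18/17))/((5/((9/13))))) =-76620816/1547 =-49528.65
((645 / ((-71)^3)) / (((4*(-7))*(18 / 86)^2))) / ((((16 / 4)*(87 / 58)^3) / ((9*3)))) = 397535 / 135290358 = 0.00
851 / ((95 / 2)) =1702 / 95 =17.92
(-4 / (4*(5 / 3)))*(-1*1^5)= 3 / 5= 0.60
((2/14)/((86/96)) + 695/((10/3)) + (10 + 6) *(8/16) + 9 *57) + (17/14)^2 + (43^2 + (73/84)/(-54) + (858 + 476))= 5344086029/1365336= 3914.12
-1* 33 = -33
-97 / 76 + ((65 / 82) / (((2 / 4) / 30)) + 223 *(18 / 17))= 14959415 / 52972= 282.40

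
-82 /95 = -0.86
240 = 240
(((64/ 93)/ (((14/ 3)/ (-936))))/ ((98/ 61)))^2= 834548023296/ 113060689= 7381.42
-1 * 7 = -7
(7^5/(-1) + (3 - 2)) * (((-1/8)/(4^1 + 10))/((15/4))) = 40.01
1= 1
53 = 53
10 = 10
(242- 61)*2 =362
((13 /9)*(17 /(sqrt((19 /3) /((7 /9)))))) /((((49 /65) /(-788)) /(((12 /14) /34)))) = -665860*sqrt(399) /58653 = -226.77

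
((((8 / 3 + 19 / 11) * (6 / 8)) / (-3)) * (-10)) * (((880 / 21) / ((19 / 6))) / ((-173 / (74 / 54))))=-2146000 / 1863729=-1.15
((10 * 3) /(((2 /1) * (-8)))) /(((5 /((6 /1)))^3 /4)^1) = -324 /25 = -12.96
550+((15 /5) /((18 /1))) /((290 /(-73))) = 956927 /1740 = 549.96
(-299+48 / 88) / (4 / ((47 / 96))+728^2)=-154301 / 274005952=-0.00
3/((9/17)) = 17/3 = 5.67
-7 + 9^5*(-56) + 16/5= -16533739/5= -3306747.80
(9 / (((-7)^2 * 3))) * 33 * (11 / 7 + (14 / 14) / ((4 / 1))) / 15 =1683 / 6860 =0.25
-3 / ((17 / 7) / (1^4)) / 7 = -0.18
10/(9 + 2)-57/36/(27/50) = -2.02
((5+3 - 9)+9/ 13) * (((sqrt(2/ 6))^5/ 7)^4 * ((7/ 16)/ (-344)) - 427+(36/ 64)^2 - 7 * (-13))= 74841968895437/ 724600199232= 103.29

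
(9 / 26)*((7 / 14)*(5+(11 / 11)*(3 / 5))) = 63 / 65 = 0.97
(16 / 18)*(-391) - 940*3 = -28508 / 9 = -3167.56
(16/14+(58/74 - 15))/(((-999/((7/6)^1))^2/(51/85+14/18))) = -367381/14955044985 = -0.00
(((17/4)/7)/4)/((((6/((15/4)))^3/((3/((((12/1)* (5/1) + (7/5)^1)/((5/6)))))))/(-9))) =-478125/35209216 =-0.01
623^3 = 241804367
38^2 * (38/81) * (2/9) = 109744/729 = 150.54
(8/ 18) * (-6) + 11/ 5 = -7/ 15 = -0.47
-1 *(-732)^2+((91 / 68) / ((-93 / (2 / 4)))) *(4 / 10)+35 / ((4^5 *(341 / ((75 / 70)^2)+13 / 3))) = -294119720216399261 / 548911057920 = -535824.00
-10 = -10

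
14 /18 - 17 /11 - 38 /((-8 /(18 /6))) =5339 /396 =13.48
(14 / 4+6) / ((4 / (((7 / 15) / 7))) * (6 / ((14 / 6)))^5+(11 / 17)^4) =26671011493 / 18938725213934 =0.00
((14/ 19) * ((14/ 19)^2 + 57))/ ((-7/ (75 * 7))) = -21811650/ 6859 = -3180.00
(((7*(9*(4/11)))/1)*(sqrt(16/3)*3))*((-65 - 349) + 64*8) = 98784*sqrt(3)/11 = 15554.45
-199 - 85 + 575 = 291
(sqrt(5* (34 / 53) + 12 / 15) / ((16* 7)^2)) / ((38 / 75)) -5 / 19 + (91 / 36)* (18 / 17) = 45* sqrt(31270) / 25263616 + 1559 / 646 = 2.41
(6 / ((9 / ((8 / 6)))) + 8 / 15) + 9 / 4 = 661 / 180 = 3.67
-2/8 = -0.25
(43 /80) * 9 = 387 /80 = 4.84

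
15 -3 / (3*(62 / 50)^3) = 431240 / 29791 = 14.48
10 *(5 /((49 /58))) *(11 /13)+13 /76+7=2771565 /48412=57.25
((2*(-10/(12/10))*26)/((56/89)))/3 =-28925/126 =-229.56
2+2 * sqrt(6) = 6.90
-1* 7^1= -7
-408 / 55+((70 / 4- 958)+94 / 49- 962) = -10284119 / 5390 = -1908.00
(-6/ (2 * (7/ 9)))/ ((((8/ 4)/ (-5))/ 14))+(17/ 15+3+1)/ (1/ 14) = 3103/ 15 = 206.87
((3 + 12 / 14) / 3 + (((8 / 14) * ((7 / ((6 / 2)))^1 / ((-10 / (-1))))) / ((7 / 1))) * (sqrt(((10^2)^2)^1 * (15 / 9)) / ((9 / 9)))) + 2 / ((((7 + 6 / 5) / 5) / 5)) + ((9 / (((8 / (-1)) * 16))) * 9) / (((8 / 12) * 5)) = 40 * sqrt(15) / 63 + 2642579 / 367360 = 9.65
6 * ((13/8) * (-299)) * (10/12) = -19435/8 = -2429.38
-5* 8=-40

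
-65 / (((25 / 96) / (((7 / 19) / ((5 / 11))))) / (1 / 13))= -7392 / 475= -15.56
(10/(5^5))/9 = 0.00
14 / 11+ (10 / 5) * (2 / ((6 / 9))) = 80 / 11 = 7.27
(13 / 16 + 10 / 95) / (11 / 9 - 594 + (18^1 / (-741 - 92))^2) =-1742355279 / 1125376049296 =-0.00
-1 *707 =-707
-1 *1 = -1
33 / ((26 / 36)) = 594 / 13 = 45.69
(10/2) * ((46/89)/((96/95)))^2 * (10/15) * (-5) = -119355625/27374976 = -4.36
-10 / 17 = -0.59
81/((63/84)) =108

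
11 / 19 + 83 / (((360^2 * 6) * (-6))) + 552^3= 14910023842731223 / 88646400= 168196608.58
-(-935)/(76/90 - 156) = -42075/6982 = -6.03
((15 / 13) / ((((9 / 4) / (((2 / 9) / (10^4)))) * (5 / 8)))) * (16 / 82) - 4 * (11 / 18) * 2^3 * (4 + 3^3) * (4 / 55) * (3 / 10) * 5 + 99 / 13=-526332343 / 8994375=-58.52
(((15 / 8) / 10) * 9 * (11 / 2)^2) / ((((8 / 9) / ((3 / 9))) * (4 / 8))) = 9801 / 256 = 38.29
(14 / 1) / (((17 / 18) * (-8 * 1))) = -63 / 34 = -1.85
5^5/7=3125/7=446.43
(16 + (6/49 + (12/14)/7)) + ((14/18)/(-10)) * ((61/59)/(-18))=76102603/4683420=16.25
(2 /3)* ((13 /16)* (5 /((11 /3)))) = 65 /88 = 0.74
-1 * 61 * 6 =-366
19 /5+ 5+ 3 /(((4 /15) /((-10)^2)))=5669 /5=1133.80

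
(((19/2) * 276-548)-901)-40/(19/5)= 1162.47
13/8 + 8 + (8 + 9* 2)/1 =285/8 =35.62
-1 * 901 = -901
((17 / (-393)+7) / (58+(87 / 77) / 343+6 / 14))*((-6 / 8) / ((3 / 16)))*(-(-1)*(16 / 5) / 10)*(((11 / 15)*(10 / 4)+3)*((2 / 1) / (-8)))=0.18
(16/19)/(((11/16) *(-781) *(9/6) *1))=-512/489687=-0.00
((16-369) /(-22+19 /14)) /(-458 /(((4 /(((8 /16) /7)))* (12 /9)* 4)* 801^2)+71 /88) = 5208554558592 /245746142497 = 21.19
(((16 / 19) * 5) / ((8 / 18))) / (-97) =-180 / 1843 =-0.10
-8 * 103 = -824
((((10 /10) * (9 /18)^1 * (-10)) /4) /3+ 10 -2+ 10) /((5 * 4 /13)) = 2743 /240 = 11.43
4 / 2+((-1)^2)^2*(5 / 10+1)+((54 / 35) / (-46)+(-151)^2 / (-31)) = -36536599 / 49910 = -732.05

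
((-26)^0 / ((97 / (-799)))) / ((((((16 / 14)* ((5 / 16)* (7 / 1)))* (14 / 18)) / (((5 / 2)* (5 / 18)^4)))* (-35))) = 99875 / 55438992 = 0.00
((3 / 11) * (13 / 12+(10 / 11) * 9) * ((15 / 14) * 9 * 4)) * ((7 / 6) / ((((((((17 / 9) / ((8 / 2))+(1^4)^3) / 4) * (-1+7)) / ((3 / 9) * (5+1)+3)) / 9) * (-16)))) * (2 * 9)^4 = -97492851450 / 6413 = -15202378.21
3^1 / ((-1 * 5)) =-0.60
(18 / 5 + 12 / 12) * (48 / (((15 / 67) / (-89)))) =-2194384 / 25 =-87775.36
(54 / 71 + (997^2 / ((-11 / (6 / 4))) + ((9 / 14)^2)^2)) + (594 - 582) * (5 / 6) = -4066465025531 / 30002896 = -135535.75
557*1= 557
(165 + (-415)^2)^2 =29718312100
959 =959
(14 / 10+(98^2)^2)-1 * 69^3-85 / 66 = 30329741347 / 330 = 91908307.11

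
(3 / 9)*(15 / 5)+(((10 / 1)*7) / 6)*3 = 36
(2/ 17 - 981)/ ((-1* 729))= 16675/ 12393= 1.35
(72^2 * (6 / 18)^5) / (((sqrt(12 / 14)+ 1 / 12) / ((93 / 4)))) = 491.50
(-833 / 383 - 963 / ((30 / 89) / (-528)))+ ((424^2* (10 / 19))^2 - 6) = 6190209852463353 / 691315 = 8954253636.13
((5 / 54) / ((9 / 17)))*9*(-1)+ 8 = 347 / 54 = 6.43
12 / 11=1.09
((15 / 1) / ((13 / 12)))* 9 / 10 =162 / 13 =12.46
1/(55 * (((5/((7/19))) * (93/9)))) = 21/161975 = 0.00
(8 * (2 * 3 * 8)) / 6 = 64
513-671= -158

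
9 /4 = 2.25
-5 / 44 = -0.11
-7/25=-0.28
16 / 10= 8 / 5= 1.60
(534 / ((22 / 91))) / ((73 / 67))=1627899 / 803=2027.27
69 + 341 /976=67685 /976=69.35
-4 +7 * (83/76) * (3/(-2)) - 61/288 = -85795/5472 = -15.68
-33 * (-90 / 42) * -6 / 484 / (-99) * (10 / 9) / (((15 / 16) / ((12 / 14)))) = 160 / 17787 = 0.01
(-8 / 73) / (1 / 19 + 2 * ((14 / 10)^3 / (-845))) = -16055000 / 6759143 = -2.38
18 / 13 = 1.38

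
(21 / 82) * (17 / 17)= 21 / 82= 0.26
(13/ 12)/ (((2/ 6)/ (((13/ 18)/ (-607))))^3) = -28561/ 579697023456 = -0.00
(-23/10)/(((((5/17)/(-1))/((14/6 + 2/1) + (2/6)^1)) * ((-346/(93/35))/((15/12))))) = -0.35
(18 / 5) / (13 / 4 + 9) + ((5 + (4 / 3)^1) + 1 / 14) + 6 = 18667 / 1470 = 12.70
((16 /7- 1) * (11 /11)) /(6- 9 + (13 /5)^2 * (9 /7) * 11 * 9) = 75 /50018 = 0.00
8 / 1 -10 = -2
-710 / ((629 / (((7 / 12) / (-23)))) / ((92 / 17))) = 4970 / 32079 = 0.15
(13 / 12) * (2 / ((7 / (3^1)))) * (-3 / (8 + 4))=-13 / 56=-0.23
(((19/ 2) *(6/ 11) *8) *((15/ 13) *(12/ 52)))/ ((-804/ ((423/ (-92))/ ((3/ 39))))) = 361665/ 440726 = 0.82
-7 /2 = -3.50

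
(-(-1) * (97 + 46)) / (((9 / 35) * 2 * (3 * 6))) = 5005 / 324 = 15.45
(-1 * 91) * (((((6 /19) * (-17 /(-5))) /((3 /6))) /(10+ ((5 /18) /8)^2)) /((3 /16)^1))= -2053029888 /19701575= -104.21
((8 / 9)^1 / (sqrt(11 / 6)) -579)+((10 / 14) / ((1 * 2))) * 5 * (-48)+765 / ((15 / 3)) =-3582 / 7+8 * sqrt(66) / 99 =-511.06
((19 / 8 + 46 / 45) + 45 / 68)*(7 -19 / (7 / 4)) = -74523 / 4760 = -15.66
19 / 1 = 19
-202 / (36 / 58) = -2929 / 9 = -325.44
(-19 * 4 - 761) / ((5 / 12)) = -10044 / 5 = -2008.80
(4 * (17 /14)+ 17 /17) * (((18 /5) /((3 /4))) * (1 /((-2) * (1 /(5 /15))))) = -164 /35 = -4.69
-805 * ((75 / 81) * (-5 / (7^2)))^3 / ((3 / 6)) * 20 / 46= 195312500 / 330812181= 0.59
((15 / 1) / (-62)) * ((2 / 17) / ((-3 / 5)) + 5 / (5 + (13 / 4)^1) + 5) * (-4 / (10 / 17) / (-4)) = -3035 / 1364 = -2.23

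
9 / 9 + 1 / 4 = 5 / 4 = 1.25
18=18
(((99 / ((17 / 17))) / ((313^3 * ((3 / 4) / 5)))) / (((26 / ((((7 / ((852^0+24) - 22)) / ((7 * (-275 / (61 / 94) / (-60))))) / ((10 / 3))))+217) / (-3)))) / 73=-362340 / 841138624066241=-0.00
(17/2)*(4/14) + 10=87/7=12.43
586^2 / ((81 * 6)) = 706.58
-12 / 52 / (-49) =3 / 637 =0.00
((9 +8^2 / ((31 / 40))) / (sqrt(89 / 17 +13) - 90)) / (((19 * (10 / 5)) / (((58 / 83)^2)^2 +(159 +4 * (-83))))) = 23276884452043 * sqrt(5270) / 7680911894739820 +3561363321162579 / 768091189473982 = 4.86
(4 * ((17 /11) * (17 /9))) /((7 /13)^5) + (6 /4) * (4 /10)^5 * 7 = 1341855030548 /5199665625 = 258.07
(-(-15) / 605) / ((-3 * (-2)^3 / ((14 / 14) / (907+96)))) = 1 / 970904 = 0.00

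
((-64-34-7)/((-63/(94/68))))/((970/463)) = 21761/19788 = 1.10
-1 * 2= -2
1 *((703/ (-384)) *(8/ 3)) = -703/ 144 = -4.88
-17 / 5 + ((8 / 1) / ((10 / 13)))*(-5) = -277 / 5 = -55.40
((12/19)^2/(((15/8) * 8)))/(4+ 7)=48/19855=0.00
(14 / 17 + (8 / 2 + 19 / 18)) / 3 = 1799 / 918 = 1.96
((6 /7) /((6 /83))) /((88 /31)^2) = 79763 /54208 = 1.47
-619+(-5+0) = -624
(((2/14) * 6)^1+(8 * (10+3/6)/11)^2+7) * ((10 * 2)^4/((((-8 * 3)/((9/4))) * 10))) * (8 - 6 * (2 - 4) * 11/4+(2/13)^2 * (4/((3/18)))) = -4125910.89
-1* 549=-549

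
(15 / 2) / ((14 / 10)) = 75 / 14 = 5.36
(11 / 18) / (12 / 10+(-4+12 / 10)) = -55 / 144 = -0.38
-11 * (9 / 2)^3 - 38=-8323 / 8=-1040.38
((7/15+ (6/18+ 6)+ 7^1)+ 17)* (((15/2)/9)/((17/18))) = 462/17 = 27.18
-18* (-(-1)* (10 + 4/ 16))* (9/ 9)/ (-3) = 123/ 2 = 61.50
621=621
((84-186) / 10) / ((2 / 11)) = -561 / 10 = -56.10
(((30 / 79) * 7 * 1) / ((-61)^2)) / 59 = 210 / 17343581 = 0.00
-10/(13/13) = -10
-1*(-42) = 42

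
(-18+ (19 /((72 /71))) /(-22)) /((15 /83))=-104.31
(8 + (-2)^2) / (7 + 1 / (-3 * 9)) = 81 / 47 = 1.72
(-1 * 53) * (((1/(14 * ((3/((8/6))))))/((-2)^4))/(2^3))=-53/4032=-0.01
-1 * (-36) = 36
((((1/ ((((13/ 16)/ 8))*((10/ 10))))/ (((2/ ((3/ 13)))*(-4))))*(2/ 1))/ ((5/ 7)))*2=-1344/ 845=-1.59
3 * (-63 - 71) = -402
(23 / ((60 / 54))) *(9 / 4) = 1863 / 40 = 46.58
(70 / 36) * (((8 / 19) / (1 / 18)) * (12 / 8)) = 420 / 19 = 22.11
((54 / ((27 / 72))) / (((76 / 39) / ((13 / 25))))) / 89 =18252 / 42275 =0.43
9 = 9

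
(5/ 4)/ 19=5/ 76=0.07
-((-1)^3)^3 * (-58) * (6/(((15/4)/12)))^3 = -410517.50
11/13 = 0.85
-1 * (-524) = 524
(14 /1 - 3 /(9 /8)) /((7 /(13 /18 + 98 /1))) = 30209 /189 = 159.84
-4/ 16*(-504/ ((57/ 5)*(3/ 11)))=770/ 19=40.53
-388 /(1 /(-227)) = 88076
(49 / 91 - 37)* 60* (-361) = 10266840 / 13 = 789756.92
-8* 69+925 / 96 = -52067 / 96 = -542.36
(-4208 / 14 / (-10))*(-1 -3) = -4208 / 35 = -120.23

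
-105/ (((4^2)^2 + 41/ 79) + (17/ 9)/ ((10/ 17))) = -0.40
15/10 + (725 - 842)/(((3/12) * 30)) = -14.10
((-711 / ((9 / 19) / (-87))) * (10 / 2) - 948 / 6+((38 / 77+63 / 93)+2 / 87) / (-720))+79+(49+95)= 97637656792061 / 149521680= 653000.00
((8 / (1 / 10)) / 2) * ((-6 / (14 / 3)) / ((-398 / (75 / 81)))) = 500 / 4179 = 0.12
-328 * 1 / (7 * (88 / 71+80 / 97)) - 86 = -1352121 / 12439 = -108.70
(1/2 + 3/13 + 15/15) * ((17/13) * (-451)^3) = -70176396015/338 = -207622473.42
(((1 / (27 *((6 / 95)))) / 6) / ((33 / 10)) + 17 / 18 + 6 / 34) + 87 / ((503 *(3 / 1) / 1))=82845899 / 68570469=1.21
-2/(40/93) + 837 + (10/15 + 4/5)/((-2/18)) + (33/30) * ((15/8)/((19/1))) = 819.26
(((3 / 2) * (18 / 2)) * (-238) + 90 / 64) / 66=-34257 / 704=-48.66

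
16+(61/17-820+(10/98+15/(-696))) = -154668821/193256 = -800.33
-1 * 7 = -7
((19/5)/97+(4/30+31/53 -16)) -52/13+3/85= -5035979/262191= -19.21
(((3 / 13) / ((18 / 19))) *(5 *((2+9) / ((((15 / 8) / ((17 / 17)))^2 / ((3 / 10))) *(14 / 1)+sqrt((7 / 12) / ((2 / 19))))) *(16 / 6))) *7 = 58520000 / 38382721 - 267520 *sqrt(798) / 345444489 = 1.50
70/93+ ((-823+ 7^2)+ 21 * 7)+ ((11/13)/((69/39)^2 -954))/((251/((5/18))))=-14094885911527/22506900426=-626.25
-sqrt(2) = -1.41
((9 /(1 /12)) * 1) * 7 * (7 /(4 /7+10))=18522 /37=500.59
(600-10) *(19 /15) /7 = 2242 /21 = 106.76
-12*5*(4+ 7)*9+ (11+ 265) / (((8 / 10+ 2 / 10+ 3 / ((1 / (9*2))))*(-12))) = -326723 / 55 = -5940.42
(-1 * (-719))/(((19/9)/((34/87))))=73338/551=133.10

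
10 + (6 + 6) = 22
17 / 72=0.24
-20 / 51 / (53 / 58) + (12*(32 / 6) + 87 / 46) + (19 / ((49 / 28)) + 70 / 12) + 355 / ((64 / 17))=4914420733 / 27851712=176.45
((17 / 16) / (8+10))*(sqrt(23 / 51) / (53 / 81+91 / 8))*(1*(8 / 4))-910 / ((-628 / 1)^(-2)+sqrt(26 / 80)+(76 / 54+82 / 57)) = -530054565346659880800 / 1591218755379315941+3*sqrt(1173) / 15590+9312251704186354560*sqrt(130) / 1591218755379315941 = -266.38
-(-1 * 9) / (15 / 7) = 21 / 5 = 4.20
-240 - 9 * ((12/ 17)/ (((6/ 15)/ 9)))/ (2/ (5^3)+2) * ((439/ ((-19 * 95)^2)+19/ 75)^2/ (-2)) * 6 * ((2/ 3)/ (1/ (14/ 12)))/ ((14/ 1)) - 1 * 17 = -517873910973639/ 2021044001879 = -256.24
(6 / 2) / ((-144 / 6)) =-1 / 8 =-0.12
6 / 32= 3 / 16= 0.19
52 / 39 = 1.33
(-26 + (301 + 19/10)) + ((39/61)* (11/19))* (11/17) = 54604797/197030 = 277.14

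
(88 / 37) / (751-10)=88 / 27417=0.00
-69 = -69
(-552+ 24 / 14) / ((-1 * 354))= 642 / 413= 1.55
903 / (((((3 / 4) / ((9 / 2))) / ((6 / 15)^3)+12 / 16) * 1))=6192 / 23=269.22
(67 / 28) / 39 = 67 / 1092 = 0.06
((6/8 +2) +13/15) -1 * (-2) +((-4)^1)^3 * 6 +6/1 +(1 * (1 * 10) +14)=-20903/60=-348.38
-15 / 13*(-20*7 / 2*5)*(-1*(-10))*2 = 105000 / 13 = 8076.92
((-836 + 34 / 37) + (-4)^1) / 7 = -31046 / 259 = -119.87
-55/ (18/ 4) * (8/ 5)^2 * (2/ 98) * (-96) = 45056/ 735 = 61.30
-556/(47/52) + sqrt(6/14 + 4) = -28912/47 + sqrt(217)/7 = -613.04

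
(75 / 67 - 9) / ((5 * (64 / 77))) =-2541 / 1340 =-1.90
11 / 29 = 0.38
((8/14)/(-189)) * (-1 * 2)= 8/1323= 0.01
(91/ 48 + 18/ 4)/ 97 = 307/ 4656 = 0.07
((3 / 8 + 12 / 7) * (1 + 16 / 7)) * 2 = 2691 / 196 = 13.73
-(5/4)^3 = -125/64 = -1.95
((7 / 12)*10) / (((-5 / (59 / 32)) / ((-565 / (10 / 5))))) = 233345 / 384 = 607.67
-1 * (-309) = 309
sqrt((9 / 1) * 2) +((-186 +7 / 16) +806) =3 * sqrt(2) +9927 / 16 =624.68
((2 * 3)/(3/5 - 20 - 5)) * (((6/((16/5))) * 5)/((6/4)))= -1.54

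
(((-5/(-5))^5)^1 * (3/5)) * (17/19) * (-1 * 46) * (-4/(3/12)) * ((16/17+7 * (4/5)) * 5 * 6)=7365888/95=77535.66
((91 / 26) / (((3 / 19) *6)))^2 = 13.65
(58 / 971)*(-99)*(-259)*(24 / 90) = 1982904 / 4855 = 408.43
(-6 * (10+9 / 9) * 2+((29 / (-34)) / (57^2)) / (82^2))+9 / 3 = -95817766565 / 742773384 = -129.00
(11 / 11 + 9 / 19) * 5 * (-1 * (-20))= 2800 / 19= 147.37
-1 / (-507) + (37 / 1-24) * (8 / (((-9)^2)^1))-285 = -283.71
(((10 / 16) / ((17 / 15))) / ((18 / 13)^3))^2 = 3016755625 / 69898899456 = 0.04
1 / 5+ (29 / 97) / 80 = 1581 / 7760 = 0.20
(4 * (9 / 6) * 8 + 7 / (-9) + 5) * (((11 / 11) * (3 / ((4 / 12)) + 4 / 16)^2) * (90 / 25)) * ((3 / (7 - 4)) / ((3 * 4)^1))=1340.48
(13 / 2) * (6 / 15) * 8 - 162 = -706 / 5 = -141.20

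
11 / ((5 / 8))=88 / 5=17.60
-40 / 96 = -5 / 12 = -0.42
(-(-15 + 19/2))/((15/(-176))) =-968/15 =-64.53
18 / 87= 6 / 29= 0.21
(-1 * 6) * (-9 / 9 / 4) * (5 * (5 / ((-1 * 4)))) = -75 / 8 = -9.38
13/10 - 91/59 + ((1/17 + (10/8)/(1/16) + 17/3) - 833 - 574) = -41569843/30090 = -1381.52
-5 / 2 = -2.50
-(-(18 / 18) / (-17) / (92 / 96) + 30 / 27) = -4126 / 3519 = -1.17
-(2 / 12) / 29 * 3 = -1 / 58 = -0.02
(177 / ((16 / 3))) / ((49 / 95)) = 50445 / 784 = 64.34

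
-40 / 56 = -5 / 7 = -0.71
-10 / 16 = -5 / 8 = -0.62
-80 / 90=-8 / 9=-0.89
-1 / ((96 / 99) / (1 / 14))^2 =-1089 / 200704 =-0.01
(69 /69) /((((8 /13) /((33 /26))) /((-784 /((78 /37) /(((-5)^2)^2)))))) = -12464375 /26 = -479399.04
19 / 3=6.33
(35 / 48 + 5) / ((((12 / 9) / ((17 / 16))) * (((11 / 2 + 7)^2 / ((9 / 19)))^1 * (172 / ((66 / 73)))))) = 55539 / 763404800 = 0.00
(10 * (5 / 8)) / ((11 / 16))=100 / 11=9.09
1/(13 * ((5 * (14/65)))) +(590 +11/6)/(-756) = -461/648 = -0.71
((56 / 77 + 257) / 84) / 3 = 45 / 44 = 1.02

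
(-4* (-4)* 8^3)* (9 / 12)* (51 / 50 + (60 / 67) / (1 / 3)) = 38145024 / 1675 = 22773.15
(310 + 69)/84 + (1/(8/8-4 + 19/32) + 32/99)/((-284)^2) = 63047771/13973652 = 4.51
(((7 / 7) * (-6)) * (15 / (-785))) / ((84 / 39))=117 / 2198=0.05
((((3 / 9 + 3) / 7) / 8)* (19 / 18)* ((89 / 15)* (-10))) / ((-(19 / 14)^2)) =3115 / 1539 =2.02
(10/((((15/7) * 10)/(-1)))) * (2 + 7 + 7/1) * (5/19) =-112/57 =-1.96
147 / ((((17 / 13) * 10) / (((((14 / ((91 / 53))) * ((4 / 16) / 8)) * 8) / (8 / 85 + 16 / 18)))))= 70119 / 3008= 23.31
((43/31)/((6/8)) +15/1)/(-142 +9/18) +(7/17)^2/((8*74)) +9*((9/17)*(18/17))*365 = 8291124979999/4502865072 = 1841.30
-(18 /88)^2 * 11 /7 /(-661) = 0.00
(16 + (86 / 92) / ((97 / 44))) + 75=203967 / 2231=91.42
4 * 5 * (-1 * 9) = -180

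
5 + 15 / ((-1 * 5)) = 2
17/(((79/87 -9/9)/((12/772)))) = -4437/1544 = -2.87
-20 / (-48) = 5 / 12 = 0.42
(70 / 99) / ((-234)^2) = 35 / 2710422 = 0.00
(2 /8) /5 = 1 /20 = 0.05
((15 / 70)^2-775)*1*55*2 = -8354005 / 98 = -85244.95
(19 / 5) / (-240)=-19 / 1200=-0.02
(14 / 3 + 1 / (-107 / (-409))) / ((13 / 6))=5450 / 1391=3.92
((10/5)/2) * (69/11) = 69/11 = 6.27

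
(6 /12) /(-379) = -1 /758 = -0.00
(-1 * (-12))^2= 144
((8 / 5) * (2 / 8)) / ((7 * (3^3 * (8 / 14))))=1 / 270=0.00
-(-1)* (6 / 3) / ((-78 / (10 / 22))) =-0.01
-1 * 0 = 0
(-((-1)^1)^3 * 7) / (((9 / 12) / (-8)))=-224 / 3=-74.67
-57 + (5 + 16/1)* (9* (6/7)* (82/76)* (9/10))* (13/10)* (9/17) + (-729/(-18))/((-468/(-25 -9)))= 5690586/104975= 54.21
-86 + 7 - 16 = -95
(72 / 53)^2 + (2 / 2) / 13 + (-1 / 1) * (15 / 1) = -477554 / 36517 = -13.08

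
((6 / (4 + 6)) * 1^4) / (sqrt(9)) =1 / 5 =0.20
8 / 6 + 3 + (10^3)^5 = 3000000000000013 / 3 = 1000000000000004.33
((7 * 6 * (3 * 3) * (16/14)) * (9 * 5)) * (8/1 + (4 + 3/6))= 243000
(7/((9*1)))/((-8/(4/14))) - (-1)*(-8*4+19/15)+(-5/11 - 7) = -75667/1980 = -38.22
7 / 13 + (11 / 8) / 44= 237 / 416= 0.57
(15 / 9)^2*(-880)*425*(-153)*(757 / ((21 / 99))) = 3970729950000 / 7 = 567247135714.29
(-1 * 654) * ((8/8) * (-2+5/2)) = -327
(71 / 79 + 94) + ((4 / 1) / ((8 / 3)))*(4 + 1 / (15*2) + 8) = 178459 / 1580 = 112.95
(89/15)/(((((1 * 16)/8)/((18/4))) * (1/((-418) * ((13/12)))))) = -241813/40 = -6045.32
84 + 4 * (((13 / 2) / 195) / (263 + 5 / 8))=84.00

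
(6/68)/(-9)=-1/102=-0.01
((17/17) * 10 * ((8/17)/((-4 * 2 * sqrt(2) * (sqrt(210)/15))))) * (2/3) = -10 * sqrt(105)/357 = -0.29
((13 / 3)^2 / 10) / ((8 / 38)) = 3211 / 360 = 8.92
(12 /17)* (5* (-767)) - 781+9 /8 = -474223 /136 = -3486.93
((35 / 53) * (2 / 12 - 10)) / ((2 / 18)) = -6195 / 106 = -58.44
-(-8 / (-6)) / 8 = -1 / 6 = -0.17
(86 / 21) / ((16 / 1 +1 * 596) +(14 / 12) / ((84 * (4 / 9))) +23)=0.01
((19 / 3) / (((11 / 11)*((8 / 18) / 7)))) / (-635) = -399 / 2540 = -0.16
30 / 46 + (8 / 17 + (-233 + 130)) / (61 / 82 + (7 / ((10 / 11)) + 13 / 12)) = -4027935 / 398429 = -10.11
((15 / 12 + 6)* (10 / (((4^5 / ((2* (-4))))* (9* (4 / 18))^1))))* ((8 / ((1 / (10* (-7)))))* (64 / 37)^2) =649600 / 1369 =474.51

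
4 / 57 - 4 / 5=-208 / 285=-0.73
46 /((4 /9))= 207 /2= 103.50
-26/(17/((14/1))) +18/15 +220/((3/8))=144446/255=566.45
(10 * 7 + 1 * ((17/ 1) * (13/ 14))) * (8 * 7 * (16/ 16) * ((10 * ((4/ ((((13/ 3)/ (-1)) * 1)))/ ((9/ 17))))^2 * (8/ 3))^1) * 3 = 17770956800/ 1521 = 11683732.28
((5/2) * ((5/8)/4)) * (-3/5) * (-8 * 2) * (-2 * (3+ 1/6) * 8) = -190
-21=-21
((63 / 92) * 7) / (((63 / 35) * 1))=2.66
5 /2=2.50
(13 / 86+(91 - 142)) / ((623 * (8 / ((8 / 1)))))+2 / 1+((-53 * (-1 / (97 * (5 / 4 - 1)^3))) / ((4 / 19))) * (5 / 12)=71.13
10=10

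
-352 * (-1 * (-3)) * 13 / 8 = -1716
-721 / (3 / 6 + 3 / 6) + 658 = -63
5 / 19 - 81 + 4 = -1458 / 19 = -76.74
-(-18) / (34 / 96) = 864 / 17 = 50.82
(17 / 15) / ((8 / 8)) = 17 / 15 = 1.13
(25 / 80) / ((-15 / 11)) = -11 / 48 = -0.23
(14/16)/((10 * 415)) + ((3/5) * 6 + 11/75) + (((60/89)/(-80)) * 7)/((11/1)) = 364829131/97508400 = 3.74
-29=-29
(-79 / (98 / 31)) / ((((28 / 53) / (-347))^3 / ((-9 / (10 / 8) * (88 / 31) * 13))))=-632443409624437983 / 336140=-1881488099079.07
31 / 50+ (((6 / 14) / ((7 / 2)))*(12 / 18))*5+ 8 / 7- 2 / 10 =4829 / 2450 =1.97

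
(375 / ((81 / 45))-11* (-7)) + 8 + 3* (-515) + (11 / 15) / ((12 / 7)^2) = -2703061 / 2160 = -1251.42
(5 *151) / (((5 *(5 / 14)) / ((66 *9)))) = 1255716 / 5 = 251143.20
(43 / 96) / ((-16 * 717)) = -43 / 1101312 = -0.00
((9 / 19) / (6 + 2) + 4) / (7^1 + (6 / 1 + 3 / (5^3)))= 77125 / 247456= 0.31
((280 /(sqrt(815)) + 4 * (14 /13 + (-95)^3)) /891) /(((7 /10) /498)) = -8223168560 /3003 + 13280 * sqrt(815) /48411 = -2738310.04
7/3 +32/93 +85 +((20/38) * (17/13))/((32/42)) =5426103/61256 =88.58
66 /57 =22 /19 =1.16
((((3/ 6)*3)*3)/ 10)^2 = 81/ 400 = 0.20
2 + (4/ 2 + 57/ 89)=413/ 89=4.64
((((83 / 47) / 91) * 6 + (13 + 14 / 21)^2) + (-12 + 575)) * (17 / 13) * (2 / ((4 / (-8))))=-3922.52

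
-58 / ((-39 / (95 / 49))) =5510 / 1911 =2.88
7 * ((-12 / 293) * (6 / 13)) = -504 / 3809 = -0.13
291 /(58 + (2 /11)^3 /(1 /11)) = 11737 /2342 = 5.01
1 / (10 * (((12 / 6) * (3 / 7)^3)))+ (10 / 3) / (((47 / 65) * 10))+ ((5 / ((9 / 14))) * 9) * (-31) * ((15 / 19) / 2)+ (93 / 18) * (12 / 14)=-2872767487 / 3375540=-851.05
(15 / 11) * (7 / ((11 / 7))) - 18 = -1443 / 121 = -11.93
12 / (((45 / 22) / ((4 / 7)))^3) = 2725888 / 10418625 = 0.26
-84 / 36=-7 / 3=-2.33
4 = 4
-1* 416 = -416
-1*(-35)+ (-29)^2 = 876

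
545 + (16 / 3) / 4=1639 / 3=546.33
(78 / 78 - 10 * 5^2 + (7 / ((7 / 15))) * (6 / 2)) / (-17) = 12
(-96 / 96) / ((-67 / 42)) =42 / 67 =0.63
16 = 16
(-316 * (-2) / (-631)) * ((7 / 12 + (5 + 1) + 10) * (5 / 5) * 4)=-66.44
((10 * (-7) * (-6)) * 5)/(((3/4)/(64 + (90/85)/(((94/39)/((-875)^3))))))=-658399075569200/799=-824028880562.20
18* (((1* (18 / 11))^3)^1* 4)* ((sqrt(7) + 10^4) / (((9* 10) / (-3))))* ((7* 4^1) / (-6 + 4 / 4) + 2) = 1259712* sqrt(7) / 33275 + 503884800 / 1331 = 378676.27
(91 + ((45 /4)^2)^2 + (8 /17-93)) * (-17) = -69703969 /256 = -272281.13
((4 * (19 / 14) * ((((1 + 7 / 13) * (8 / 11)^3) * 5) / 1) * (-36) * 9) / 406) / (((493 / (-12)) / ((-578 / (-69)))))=42865459200 / 16399904521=2.61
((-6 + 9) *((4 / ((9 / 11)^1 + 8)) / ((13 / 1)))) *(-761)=-100452 / 1261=-79.66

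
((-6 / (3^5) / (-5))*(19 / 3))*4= 152 / 1215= 0.13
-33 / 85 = -0.39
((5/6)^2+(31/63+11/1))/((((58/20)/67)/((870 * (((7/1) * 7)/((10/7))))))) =50410465/6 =8401744.17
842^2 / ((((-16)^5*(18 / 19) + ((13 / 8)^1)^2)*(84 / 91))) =-0.77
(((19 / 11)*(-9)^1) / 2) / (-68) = 171 / 1496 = 0.11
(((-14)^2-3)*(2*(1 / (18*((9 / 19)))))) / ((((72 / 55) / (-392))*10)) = -1355.63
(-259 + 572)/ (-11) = -313/ 11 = -28.45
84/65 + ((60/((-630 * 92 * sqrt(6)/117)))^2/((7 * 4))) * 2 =243897723/188704880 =1.29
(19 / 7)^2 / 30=361 / 1470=0.25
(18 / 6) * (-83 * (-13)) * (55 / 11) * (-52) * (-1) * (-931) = -783548220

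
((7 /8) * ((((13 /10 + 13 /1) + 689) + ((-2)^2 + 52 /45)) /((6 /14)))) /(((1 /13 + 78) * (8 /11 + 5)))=9117823 /2818800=3.23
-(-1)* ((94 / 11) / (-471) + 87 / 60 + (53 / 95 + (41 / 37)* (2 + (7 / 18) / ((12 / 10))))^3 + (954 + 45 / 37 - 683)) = 28760364124717709260999 / 94479936365068056000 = 304.41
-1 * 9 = -9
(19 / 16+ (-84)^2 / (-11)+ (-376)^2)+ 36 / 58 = 718318349 / 5104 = 140736.35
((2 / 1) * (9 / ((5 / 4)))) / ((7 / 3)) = 216 / 35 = 6.17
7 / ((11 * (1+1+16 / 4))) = 0.11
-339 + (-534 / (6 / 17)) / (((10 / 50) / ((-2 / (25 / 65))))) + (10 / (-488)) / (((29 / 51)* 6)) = 551913763 / 14152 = 38998.99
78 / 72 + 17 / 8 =77 / 24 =3.21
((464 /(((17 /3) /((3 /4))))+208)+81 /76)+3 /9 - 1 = 1045787 /3876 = 269.81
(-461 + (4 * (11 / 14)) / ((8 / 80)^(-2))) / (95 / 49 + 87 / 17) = -19199341 / 293900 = -65.33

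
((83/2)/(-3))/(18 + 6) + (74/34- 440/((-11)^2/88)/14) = -21.26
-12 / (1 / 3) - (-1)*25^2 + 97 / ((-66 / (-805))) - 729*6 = -171725 / 66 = -2601.89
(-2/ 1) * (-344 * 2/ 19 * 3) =4128/ 19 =217.26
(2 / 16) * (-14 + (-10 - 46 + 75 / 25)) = -67 / 8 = -8.38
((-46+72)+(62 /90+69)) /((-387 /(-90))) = 8612 /387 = 22.25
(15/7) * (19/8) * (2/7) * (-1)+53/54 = -2501/5292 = -0.47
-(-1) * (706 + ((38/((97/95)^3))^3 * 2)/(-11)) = -63262136819306177774778/8362541645200217387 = -7564.94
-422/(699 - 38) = -0.64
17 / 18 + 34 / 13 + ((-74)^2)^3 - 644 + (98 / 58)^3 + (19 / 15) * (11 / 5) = 164206489543.17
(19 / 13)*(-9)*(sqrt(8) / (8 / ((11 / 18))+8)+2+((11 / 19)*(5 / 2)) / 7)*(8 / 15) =-7044 / 455 - 1254*sqrt(2) / 1885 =-16.42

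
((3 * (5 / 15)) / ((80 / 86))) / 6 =43 / 240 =0.18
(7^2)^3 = 117649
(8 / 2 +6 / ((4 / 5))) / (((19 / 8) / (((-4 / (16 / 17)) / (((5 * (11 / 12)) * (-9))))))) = 1564 / 3135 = 0.50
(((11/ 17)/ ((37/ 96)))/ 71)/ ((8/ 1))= 132/ 44659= 0.00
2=2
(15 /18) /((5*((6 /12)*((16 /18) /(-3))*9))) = -0.12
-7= -7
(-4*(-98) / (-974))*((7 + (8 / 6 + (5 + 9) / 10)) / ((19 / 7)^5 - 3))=-240474556 / 8859788895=-0.03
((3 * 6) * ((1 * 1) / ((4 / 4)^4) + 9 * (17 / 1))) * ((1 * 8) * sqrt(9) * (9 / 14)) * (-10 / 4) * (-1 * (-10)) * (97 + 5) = -109058400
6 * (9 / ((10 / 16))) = 432 / 5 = 86.40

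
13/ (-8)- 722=-5789/ 8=-723.62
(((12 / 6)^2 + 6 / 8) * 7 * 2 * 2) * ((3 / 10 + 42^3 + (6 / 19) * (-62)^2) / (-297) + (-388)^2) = 6596248169 / 330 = 19988630.82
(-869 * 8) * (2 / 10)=-6952 / 5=-1390.40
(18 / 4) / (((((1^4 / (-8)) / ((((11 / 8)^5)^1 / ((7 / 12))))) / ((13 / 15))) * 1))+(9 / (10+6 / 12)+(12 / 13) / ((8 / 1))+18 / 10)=-260.10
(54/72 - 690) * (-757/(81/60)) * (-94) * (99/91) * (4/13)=-14386724440/1183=-12161221.00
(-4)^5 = -1024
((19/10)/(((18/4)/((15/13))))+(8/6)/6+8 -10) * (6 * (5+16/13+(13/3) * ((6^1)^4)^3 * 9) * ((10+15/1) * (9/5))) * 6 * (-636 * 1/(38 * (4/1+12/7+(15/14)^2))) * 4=1495703791970384201856/863759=1731621658321805.27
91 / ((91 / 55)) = 55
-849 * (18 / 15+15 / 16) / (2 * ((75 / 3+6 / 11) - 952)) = 532323 / 543520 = 0.98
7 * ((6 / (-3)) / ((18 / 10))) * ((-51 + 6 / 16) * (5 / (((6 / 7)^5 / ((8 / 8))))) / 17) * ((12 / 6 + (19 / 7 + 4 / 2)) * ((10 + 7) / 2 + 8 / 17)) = 30116043125 / 1997568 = 15076.35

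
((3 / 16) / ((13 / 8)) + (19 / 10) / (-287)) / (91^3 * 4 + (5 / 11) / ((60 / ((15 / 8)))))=714208 / 19793476836315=0.00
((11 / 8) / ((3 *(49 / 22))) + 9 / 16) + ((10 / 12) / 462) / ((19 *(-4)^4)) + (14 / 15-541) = -254497754897 / 471905280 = -539.30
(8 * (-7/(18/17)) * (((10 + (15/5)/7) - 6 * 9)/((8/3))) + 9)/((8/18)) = 15717/8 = 1964.62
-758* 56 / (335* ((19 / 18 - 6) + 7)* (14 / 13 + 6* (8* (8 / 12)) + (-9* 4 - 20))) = 4966416 / 1846855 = 2.69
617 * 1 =617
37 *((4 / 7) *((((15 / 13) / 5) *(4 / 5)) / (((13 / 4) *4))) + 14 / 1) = 3065746 / 5915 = 518.30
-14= -14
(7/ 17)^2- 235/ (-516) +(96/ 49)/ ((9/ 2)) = 7748063/ 7307076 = 1.06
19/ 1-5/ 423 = 8032/ 423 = 18.99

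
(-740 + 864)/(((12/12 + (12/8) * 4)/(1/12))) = 31/21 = 1.48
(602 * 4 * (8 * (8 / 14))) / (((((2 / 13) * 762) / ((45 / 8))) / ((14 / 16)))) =58695 / 127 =462.17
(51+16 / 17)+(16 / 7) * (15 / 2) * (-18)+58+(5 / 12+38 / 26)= -3652505 / 18564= -196.75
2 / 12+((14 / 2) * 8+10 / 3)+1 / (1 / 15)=74.50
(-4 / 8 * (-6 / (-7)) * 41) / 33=-0.53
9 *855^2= 6579225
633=633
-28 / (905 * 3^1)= -28 / 2715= -0.01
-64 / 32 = -2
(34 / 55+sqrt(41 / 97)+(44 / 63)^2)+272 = sqrt(3977) / 97+59617666 / 218295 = 273.76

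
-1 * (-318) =318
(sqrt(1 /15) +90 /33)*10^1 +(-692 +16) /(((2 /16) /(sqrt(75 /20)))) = 300 /11 - 8110*sqrt(15) /3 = -10442.69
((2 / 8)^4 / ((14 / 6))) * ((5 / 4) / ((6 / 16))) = 5 / 896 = 0.01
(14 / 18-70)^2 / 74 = 64.75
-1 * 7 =-7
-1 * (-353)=353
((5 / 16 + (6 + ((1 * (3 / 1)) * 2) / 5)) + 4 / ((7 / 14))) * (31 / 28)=38471 / 2240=17.17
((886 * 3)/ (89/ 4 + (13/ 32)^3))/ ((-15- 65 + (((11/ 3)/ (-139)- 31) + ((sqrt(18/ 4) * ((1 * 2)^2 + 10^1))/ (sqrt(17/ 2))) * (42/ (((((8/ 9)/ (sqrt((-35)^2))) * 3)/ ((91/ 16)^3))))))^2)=15885977976311400835461793973560003264512 * sqrt(17)/ 2730718752945109459332503567580634112949370088350172353 + 74659657984290766042349435847996881210267664384/ 669026094471551817536463374057255357672595671645792226485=0.00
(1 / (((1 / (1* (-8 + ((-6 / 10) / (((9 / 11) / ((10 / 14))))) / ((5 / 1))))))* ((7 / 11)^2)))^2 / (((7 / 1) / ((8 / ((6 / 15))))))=42412107364 / 37059435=1144.43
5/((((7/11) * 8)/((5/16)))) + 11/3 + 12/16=12697/2688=4.72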